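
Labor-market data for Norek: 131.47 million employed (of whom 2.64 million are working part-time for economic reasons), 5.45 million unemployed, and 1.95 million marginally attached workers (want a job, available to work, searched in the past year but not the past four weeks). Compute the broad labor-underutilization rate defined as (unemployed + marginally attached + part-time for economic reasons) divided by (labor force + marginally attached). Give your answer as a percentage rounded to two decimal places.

Broad underutilization rate ≈ 7.23%.

Labor force = 131.47 + 5.45 = 136.92 million.
Numerator = 5.45 + 1.95 + 2.64 = 10.04 million.
Denominator = 136.92 + 1.95 = 138.87 million.
Broad rate = 10.04 / 138.87 = 7.23%.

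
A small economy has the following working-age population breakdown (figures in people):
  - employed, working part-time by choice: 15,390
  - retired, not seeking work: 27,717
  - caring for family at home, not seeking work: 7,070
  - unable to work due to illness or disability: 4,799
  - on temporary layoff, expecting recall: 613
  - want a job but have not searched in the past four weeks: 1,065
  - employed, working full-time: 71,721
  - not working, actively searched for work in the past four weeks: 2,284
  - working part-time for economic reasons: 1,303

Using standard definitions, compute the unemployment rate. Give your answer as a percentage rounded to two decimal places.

Employed = 15,390 + 71,721 + 1,303 = 88,414 (anyone who worked, including part-time for economic reasons, counts as employed).
Unemployed = 613 + 2,284 = 2,897 (jobless and actively searching, or on temporary layoff).
Labor force = 88,414 + 2,897 = 91,311.
Unemployment rate = 2,897 / 91,311 = 3.17%.

Unemployment rate ≈ 3.17%.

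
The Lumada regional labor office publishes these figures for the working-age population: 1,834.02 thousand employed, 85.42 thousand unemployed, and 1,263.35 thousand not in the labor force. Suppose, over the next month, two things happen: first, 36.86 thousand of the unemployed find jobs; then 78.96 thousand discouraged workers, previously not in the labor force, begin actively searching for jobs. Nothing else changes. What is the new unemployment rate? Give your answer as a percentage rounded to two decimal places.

Initially, labor force = 1,834.02 + 85.42 = 1,919.44 thousand, so u = 85.42/1,919.44 = 4.45%.
After the first change, unemployed falls and employed rises by 36.86; labor force unchanged → E = 1,870.88, U = 48.56, labor force = 1,919.44 thousand.
After the second change, unemployed and labor force both rise by 78.96 → E = 1,870.88, U = 127.52, labor force = 1,998.40 thousand.
New unemployment rate = 127.52 / 1,998.40 = 6.38%.

New unemployment rate ≈ 6.38%.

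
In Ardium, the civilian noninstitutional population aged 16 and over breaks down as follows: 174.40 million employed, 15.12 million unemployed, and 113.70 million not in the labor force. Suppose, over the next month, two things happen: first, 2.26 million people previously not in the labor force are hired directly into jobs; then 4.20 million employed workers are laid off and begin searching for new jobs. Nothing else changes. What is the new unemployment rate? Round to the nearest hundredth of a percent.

Initially, labor force = 174.40 + 15.12 = 189.52 million, so u = 15.12/189.52 = 7.98%.
After the first change, employed and labor force both rise by 2.26; unemployed unchanged → E = 176.66, U = 15.12, labor force = 191.78 million.
After the second change, employed falls and unemployed rises by 4.20; labor force unchanged → E = 172.46, U = 19.32, labor force = 191.78 million.
New unemployment rate = 19.32 / 191.78 = 10.07%.

New unemployment rate ≈ 10.07%.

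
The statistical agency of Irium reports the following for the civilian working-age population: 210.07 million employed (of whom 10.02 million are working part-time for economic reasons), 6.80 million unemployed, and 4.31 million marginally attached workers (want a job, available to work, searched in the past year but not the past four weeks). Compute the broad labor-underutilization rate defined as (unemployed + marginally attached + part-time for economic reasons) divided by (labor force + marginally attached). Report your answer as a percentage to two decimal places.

Broad underutilization rate ≈ 9.55%.

Labor force = 210.07 + 6.80 = 216.87 million.
Numerator = 6.80 + 4.31 + 10.02 = 21.13 million.
Denominator = 216.87 + 4.31 = 221.18 million.
Broad rate = 21.13 / 221.18 = 9.55%.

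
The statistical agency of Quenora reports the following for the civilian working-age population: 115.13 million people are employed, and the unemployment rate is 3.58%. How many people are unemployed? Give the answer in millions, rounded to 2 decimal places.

Let U be the number unemployed. The labor force is E + U, and U/(E+U) = 0.0358.
So U = 0.0358 × 115.13 / (1 − 0.0358) = 4.1217 / 0.9642 ≈ 4.27 million.

About 4.27 million are unemployed.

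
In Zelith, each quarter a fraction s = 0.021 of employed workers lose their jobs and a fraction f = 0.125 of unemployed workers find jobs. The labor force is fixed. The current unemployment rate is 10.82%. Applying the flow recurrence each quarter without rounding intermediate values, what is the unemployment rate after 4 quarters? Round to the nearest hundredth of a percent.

With a fixed labor force, u_{t+1} = u_t + s·(1−u_t) − f·u_t = u_t·(1−s−f) + s.
Here 1−s−f = 0.854 and s = 0.021.
u_1 = 0.108200 × 0.854 + 0.021 = 0.113403.
u_2 = 0.113403 × 0.854 + 0.021 = 0.117846.
u_3 = 0.117846 × 0.854 + 0.021 = 0.121640.
u_4 = 0.121640 × 0.854 + 0.021 = 0.124881.

Unemployment rate after four quarters ≈ 12.49%.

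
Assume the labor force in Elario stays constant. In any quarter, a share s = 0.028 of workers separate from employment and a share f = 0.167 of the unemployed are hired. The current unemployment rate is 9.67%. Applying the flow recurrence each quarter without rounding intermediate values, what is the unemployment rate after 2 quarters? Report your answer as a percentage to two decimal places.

With a fixed labor force, u_{t+1} = u_t + s·(1−u_t) − f·u_t = u_t·(1−s−f) + s.
Here 1−s−f = 0.805 and s = 0.028.
u_1 = 0.096700 × 0.805 + 0.028 = 0.105843.
u_2 = 0.105843 × 0.805 + 0.028 = 0.113204.

Unemployment rate after two quarters ≈ 11.32%.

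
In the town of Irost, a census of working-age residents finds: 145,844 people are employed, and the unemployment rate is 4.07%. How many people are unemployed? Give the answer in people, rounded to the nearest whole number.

About 6,188 are unemployed.

Let U be the number unemployed. The labor force is E + U, and U/(E+U) = 0.0407.
So U = 0.0407 × 145,844 / (1 − 0.0407) = 5935.85 / 0.9593 ≈ 6,188.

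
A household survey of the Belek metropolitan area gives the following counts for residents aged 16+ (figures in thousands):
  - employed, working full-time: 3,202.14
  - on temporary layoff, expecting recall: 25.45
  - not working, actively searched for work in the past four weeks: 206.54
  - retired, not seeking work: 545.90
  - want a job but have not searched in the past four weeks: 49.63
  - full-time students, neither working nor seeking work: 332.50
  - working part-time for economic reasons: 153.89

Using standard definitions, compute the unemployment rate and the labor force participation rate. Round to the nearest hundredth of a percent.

Employed = 3,202.14 + 153.89 = 3,356.03 thousand (anyone who worked, including part-time for economic reasons, counts as employed).
Unemployed = 25.45 + 206.54 = 231.99 thousand (jobless and actively searching, or on temporary layoff).
Labor force = 3,356.03 + 231.99 = 3,588.02 thousand.
Not in labor force = 545.90 + 49.63 + 332.50 = 928.03 thousand (those not working and not actively searching are outside the labor force — including those who want a job but have given up searching).
Civilian working-age population = 3,588.02 + 928.03 = 4,516.05 thousand.
Unemployment rate = 231.99 / 3,588.02 = 6.47%.
Labor force participation rate = 3,588.02 / 4,516.05 = 79.45%.

Unemployment rate ≈ 6.47%; labor force participation rate ≈ 79.45%.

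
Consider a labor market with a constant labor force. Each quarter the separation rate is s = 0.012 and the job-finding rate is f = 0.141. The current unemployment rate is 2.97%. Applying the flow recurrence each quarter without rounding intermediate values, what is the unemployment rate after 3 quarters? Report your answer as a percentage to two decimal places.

Unemployment rate after three quarters ≈ 4.88%.

With a fixed labor force, u_{t+1} = u_t + s·(1−u_t) − f·u_t = u_t·(1−s−f) + s.
Here 1−s−f = 0.847 and s = 0.012.
u_1 = 0.029700 × 0.847 + 0.012 = 0.037156.
u_2 = 0.037156 × 0.847 + 0.012 = 0.043471.
u_3 = 0.043471 × 0.847 + 0.012 = 0.048820.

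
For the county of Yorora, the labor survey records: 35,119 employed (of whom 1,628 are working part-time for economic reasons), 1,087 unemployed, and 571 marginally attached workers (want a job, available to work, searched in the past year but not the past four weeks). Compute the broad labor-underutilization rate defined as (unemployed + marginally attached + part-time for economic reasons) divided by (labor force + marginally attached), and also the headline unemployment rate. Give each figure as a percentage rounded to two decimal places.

Labor force = 35,119 + 1,087 = 36,206.
Numerator = 1,087 + 571 + 1,628 = 3,286.
Denominator = 36,206 + 571 = 36,777.
Broad rate = 3,286 / 36,777 = 8.93%.
Headline unemployment rate = 1,087 / 36,206 = 3.00%.

Broad underutilization rate ≈ 8.93%; headline unemployment rate ≈ 3.00%.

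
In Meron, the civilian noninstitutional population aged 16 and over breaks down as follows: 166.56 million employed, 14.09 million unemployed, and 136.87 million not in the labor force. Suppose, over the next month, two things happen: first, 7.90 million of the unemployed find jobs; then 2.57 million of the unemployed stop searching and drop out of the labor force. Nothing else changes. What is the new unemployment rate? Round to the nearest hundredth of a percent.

New unemployment rate ≈ 2.03%.

Initially, labor force = 166.56 + 14.09 = 180.65 million, so u = 14.09/180.65 = 7.80%.
After the first change, unemployed falls and employed rises by 7.90; labor force unchanged → E = 174.46, U = 6.19, labor force = 180.65 million.
After the second change, unemployed and labor force both fall by 2.57 → E = 174.46, U = 3.62, labor force = 178.08 million.
New unemployment rate = 3.62 / 178.08 = 2.03%.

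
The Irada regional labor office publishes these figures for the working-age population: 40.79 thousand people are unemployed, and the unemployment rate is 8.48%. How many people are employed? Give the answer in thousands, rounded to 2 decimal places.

About 440.22 thousand are employed.

Labor force = U / u = 40.79 / 0.0848 ≈ 481.01 thousand.
Employed = labor force − unemployed = 481.01 − 40.79 = 440.22 thousand.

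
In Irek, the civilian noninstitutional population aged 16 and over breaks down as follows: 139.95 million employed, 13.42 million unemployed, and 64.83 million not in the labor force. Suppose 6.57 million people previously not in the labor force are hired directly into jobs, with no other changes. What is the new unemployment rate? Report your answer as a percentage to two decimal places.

New unemployment rate ≈ 8.39%.

Initially, labor force = 139.95 + 13.42 = 153.37 million, so u = 13.42/153.37 = 8.75%.
After the change, employed and labor force both rise by 6.57; unemployed unchanged → E = 146.52, U = 13.42, labor force = 159.94 million.
New unemployment rate = 13.42 / 159.94 = 8.39%.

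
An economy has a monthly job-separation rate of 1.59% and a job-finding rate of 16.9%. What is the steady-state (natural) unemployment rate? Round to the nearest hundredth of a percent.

At steady state the flows balance: s·E = f·U, so U/(E+U) = s/(s+f).
u* = 1.59 / (1.59 + 16.9) = 1.59 / 18.49 = 8.60%.

Steady-state unemployment rate ≈ 8.60%.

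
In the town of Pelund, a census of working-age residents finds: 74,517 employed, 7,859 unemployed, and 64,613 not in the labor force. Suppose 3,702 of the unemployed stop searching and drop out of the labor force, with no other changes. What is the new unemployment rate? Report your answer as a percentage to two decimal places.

New unemployment rate ≈ 5.28%.

Initially, labor force = 74,517 + 7,859 = 82,376, so u = 7,859/82,376 = 9.54%.
After the change, unemployed and labor force both fall by 3,702 → E = 74,517, U = 4,157, labor force = 78,674.
New unemployment rate = 4,157 / 78,674 = 5.28%.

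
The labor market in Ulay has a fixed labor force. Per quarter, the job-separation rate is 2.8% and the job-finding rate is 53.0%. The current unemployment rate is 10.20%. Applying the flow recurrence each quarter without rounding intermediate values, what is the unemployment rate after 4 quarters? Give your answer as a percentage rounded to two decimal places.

With a fixed labor force, u_{t+1} = u_t + s·(1−u_t) − f·u_t = u_t·(1−s−f) + s.
Here 1−s−f = 0.442 and s = 0.028.
u_1 = 0.102000 × 0.442 + 0.028 = 0.073084.
u_2 = 0.073084 × 0.442 + 0.028 = 0.060303.
u_3 = 0.060303 × 0.442 + 0.028 = 0.054654.
u_4 = 0.054654 × 0.442 + 0.028 = 0.052157.

Unemployment rate after four quarters ≈ 5.22%.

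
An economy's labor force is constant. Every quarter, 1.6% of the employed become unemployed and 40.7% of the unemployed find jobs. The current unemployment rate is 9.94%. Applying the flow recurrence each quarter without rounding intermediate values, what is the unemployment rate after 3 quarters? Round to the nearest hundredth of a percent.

Unemployment rate after three quarters ≈ 4.97%.

With a fixed labor force, u_{t+1} = u_t + s·(1−u_t) − f·u_t = u_t·(1−s−f) + s.
Here 1−s−f = 0.577 and s = 0.016.
u_1 = 0.099400 × 0.577 + 0.016 = 0.073354.
u_2 = 0.073354 × 0.577 + 0.016 = 0.058325.
u_3 = 0.058325 × 0.577 + 0.016 = 0.049654.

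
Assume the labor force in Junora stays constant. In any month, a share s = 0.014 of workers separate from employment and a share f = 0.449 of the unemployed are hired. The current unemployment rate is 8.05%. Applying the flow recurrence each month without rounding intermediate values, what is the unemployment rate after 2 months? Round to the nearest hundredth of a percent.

Unemployment rate after two months ≈ 4.47%.

With a fixed labor force, u_{t+1} = u_t + s·(1−u_t) − f·u_t = u_t·(1−s−f) + s.
Here 1−s−f = 0.537 and s = 0.014.
u_1 = 0.080500 × 0.537 + 0.014 = 0.057229.
u_2 = 0.057229 × 0.537 + 0.014 = 0.044732.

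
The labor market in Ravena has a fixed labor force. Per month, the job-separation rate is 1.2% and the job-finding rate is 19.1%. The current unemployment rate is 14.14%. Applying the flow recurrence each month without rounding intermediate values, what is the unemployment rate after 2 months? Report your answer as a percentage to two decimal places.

Unemployment rate after two months ≈ 11.14%.

With a fixed labor force, u_{t+1} = u_t + s·(1−u_t) − f·u_t = u_t·(1−s−f) + s.
Here 1−s−f = 0.797 and s = 0.012.
u_1 = 0.141400 × 0.797 + 0.012 = 0.124696.
u_2 = 0.124696 × 0.797 + 0.012 = 0.111383.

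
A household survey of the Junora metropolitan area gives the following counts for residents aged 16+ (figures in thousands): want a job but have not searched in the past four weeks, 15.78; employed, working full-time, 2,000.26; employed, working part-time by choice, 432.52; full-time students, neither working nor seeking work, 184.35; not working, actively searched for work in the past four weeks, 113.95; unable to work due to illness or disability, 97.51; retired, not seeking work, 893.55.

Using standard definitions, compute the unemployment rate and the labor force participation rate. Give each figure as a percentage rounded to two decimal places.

Employed = 2,000.26 + 432.52 = 2,432.78 thousand.
Unemployed = 113.95 thousand.
Labor force = 2,432.78 + 113.95 = 2,546.73 thousand.
Not in labor force = 15.78 + 184.35 + 97.51 + 893.55 = 1,191.19 thousand (those not working and not actively searching are outside the labor force — including those who want a job but have given up searching).
Civilian working-age population = 2,546.73 + 1,191.19 = 3,737.92 thousand.
Unemployment rate = 113.95 / 2,546.73 = 4.47%.
Labor force participation rate = 2,546.73 / 3,737.92 = 68.13%.

Unemployment rate ≈ 4.47%; labor force participation rate ≈ 68.13%.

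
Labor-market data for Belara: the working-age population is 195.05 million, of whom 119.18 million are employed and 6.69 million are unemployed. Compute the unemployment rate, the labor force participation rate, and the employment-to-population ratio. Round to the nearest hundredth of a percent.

Unemployment rate ≈ 5.32%; labor force participation rate ≈ 64.53%; employment-population ratio ≈ 61.10%.

Labor force = employed + unemployed = 119.18 + 6.69 = 125.87 million.
Unemployment rate = 6.69 / 125.87 = 5.32%.
Labor force participation rate = 125.87 / 195.05 = 64.53%.
Employment-population ratio = 119.18 / 195.05 = 61.10%.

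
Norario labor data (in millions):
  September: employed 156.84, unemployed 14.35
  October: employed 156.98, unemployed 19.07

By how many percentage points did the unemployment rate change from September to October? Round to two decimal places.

The unemployment rate changed by +2.45 percentage points.

September: labor force = 156.84 + 14.35 = 171.19; u = 14.35/171.19 = 8.38%.
October: labor force = 156.98 + 19.07 = 176.05; u = 19.07/176.05 = 10.83%.
Change = 10.83% − 8.38% = +2.45 pp.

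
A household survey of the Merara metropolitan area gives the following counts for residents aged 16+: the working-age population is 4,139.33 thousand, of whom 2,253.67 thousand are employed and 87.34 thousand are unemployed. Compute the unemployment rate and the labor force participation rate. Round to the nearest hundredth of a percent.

Labor force = employed + unemployed = 2,253.67 + 87.34 = 2,341.01 thousand.
Unemployment rate = 87.34 / 2,341.01 = 3.73%.
Labor force participation rate = 2,341.01 / 4,139.33 = 56.56%.

Unemployment rate ≈ 3.73%; labor force participation rate ≈ 56.56%.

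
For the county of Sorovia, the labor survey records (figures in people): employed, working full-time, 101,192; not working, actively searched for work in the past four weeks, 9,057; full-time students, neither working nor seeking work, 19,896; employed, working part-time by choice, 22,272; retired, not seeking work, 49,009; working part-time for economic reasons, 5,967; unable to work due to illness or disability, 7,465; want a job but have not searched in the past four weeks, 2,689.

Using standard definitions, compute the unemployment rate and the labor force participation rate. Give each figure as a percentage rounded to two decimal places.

Unemployment rate ≈ 6.54%; labor force participation rate ≈ 63.66%.

Employed = 101,192 + 22,272 + 5,967 = 129,431 (anyone who worked, including part-time for economic reasons, counts as employed).
Unemployed = 9,057.
Labor force = 129,431 + 9,057 = 138,488.
Not in labor force = 19,896 + 49,009 + 7,465 + 2,689 = 79,059 (those not working and not actively searching are outside the labor force — including those who want a job but have given up searching).
Civilian working-age population = 138,488 + 79,059 = 217,547.
Unemployment rate = 9,057 / 138,488 = 6.54%.
Labor force participation rate = 138,488 / 217,547 = 63.66%.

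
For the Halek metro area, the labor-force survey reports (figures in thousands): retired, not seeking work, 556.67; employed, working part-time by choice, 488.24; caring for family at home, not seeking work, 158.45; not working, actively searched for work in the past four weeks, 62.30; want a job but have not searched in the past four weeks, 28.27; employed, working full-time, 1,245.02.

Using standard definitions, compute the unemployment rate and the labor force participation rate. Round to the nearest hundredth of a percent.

Unemployment rate ≈ 3.47%; labor force participation rate ≈ 70.72%.

Employed = 488.24 + 1,245.02 = 1,733.26 thousand.
Unemployed = 62.30 thousand.
Labor force = 1,733.26 + 62.30 = 1,795.56 thousand.
Not in labor force = 556.67 + 158.45 + 28.27 = 743.39 thousand (those not working and not actively searching are outside the labor force — including those who want a job but have given up searching).
Civilian working-age population = 1,795.56 + 743.39 = 2,538.95 thousand.
Unemployment rate = 62.30 / 1,795.56 = 3.47%.
Labor force participation rate = 1,795.56 / 2,538.95 = 70.72%.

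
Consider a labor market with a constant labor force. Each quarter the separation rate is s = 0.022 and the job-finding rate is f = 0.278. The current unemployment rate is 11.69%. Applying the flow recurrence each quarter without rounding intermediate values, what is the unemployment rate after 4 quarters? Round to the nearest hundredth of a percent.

Unemployment rate after four quarters ≈ 8.38%.

With a fixed labor force, u_{t+1} = u_t + s·(1−u_t) − f·u_t = u_t·(1−s−f) + s.
Here 1−s−f = 0.700 and s = 0.022.
u_1 = 0.116900 × 0.700 + 0.022 = 0.103830.
u_2 = 0.103830 × 0.700 + 0.022 = 0.094681.
u_3 = 0.094681 × 0.700 + 0.022 = 0.088277.
u_4 = 0.088277 × 0.700 + 0.022 = 0.083794.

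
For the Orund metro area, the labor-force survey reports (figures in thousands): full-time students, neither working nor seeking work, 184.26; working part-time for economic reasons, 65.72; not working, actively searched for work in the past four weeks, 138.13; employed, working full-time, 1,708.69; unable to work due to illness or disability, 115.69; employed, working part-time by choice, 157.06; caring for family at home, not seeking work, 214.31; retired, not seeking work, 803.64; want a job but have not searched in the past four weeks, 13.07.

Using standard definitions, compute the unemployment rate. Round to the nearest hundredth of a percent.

Employed = 65.72 + 1,708.69 + 157.06 = 1,931.47 thousand (anyone who worked, including part-time for economic reasons, counts as employed).
Unemployed = 138.13 thousand.
Labor force = 1,931.47 + 138.13 = 2,069.60 thousand.
Unemployment rate = 138.13 / 2,069.60 = 6.67%.

Unemployment rate ≈ 6.67%.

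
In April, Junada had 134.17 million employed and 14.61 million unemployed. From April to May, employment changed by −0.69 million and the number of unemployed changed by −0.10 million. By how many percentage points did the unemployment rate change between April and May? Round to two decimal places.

The unemployment rate changed by −0.02 percentage points.

April: labor force = 134.17 + 14.61 = 148.78; u = 14.61/148.78 = 9.82%.
May: labor force = 133.48 + 14.51 = 147.99; u = 14.51/147.99 = 9.80%.
Change = 9.80% − 9.82% = −0.02 pp.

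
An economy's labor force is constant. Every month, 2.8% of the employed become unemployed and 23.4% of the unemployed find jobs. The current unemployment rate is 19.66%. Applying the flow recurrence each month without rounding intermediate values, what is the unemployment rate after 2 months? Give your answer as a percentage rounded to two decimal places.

Unemployment rate after two months ≈ 15.57%.

With a fixed labor force, u_{t+1} = u_t + s·(1−u_t) − f·u_t = u_t·(1−s−f) + s.
Here 1−s−f = 0.738 and s = 0.028.
u_1 = 0.196600 × 0.738 + 0.028 = 0.173091.
u_2 = 0.173091 × 0.738 + 0.028 = 0.155741.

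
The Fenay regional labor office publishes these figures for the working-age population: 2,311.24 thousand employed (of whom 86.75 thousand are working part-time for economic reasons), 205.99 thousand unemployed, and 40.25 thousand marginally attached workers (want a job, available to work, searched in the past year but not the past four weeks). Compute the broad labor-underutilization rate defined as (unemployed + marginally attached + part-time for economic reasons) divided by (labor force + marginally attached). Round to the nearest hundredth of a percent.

Labor force = 2,311.24 + 205.99 = 2,517.23 thousand.
Numerator = 205.99 + 40.25 + 86.75 = 332.99 thousand.
Denominator = 2,517.23 + 40.25 = 2,557.48 thousand.
Broad rate = 332.99 / 2,557.48 = 13.02%.

Broad underutilization rate ≈ 13.02%.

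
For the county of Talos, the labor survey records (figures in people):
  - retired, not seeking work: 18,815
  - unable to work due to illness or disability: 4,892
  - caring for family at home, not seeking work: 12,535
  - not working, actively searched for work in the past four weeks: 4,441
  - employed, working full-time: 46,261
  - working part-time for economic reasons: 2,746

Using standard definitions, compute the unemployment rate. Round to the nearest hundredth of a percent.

Employed = 46,261 + 2,746 = 49,007 (anyone who worked, including part-time for economic reasons, counts as employed).
Unemployed = 4,441.
Labor force = 49,007 + 4,441 = 53,448.
Unemployment rate = 4,441 / 53,448 = 8.31%.

Unemployment rate ≈ 8.31%.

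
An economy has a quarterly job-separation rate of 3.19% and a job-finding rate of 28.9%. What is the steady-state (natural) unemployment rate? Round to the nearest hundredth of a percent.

At steady state the flows balance: s·E = f·U, so U/(E+U) = s/(s+f).
u* = 3.19 / (3.19 + 28.9) = 3.19 / 32.09 = 9.94%.

Steady-state unemployment rate ≈ 9.94%.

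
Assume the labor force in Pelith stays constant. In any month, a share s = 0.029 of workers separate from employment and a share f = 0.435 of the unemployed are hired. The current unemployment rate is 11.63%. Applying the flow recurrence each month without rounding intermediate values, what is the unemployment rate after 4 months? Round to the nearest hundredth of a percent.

Unemployment rate after four months ≈ 6.69%.

With a fixed labor force, u_{t+1} = u_t + s·(1−u_t) − f·u_t = u_t·(1−s−f) + s.
Here 1−s−f = 0.536 and s = 0.029.
u_1 = 0.116300 × 0.536 + 0.029 = 0.091337.
u_2 = 0.091337 × 0.536 + 0.029 = 0.077957.
u_3 = 0.077957 × 0.536 + 0.029 = 0.070785.
u_4 = 0.070785 × 0.536 + 0.029 = 0.066941.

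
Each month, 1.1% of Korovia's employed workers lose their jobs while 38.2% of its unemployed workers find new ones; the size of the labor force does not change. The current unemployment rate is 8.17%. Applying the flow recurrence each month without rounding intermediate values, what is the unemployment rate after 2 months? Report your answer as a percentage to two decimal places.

Unemployment rate after two months ≈ 4.78%.

With a fixed labor force, u_{t+1} = u_t + s·(1−u_t) − f·u_t = u_t·(1−s−f) + s.
Here 1−s−f = 0.607 and s = 0.011.
u_1 = 0.081700 × 0.607 + 0.011 = 0.060592.
u_2 = 0.060592 × 0.607 + 0.011 = 0.047779.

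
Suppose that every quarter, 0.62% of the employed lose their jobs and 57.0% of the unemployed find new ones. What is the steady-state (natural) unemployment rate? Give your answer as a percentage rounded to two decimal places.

Steady-state unemployment rate ≈ 1.08%.

At steady state the flows balance: s·E = f·U, so U/(E+U) = s/(s+f).
u* = 0.62 / (0.62 + 57.0) = 0.62 / 57.62 = 1.08%.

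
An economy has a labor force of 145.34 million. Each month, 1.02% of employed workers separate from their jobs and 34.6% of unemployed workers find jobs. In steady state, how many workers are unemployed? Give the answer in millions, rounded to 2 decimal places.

Steady-state unemployment rate u* = s/(s+f) = 1.02/(1.02+34.6) = 0.028636.
Unemployed = u* × labor force = 0.028636 × 145.34 ≈ 4.16 million.

About 4.16 million are unemployed in steady state.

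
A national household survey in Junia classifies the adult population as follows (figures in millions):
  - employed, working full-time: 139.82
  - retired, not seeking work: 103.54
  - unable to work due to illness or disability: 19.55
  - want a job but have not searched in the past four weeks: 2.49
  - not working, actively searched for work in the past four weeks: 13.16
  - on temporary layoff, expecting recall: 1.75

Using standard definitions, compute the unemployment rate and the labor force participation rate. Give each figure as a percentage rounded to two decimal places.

Employed = 139.82 million.
Unemployed = 13.16 + 1.75 = 14.91 million (jobless and actively searching, or on temporary layoff).
Labor force = 139.82 + 14.91 = 154.73 million.
Not in labor force = 103.54 + 19.55 + 2.49 = 125.58 million (those not working and not actively searching are outside the labor force — including those who want a job but have given up searching).
Civilian working-age population = 154.73 + 125.58 = 280.31 million.
Unemployment rate = 14.91 / 154.73 = 9.64%.
Labor force participation rate = 154.73 / 280.31 = 55.20%.

Unemployment rate ≈ 9.64%; labor force participation rate ≈ 55.20%.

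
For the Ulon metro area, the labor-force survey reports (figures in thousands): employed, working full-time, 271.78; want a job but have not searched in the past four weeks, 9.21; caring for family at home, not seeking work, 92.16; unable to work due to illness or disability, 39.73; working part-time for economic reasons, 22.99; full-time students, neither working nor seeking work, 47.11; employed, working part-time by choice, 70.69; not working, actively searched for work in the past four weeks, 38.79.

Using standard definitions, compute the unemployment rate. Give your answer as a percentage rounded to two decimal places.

Employed = 271.78 + 22.99 + 70.69 = 365.46 thousand (anyone who worked, including part-time for economic reasons, counts as employed).
Unemployed = 38.79 thousand.
Labor force = 365.46 + 38.79 = 404.25 thousand.
Unemployment rate = 38.79 / 404.25 = 9.60%.

Unemployment rate ≈ 9.60%.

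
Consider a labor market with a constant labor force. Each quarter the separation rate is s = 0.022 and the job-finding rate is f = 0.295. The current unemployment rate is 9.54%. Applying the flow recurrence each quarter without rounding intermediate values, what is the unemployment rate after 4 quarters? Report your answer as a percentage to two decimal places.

Unemployment rate after four quarters ≈ 7.51%.

With a fixed labor force, u_{t+1} = u_t + s·(1−u_t) − f·u_t = u_t·(1−s−f) + s.
Here 1−s−f = 0.683 and s = 0.022.
u_1 = 0.095400 × 0.683 + 0.022 = 0.087158.
u_2 = 0.087158 × 0.683 + 0.022 = 0.081529.
u_3 = 0.081529 × 0.683 + 0.022 = 0.077684.
u_4 = 0.077684 × 0.683 + 0.022 = 0.075058.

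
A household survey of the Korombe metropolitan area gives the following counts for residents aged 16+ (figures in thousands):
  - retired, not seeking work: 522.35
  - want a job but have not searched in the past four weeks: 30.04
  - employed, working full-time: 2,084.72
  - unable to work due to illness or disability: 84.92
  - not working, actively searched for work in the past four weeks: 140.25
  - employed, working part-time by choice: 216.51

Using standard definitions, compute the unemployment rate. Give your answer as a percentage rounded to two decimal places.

Employed = 2,084.72 + 216.51 = 2,301.23 thousand.
Unemployed = 140.25 thousand.
Labor force = 2,301.23 + 140.25 = 2,441.48 thousand.
Unemployment rate = 140.25 / 2,441.48 = 5.74%.

Unemployment rate ≈ 5.74%.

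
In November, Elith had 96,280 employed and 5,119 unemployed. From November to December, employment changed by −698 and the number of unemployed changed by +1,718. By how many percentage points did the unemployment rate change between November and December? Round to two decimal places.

November: labor force = 96,280 + 5,119 = 101,399; u = 5,119/101,399 = 5.05%.
December: labor force = 95,582 + 6,837 = 102,419; u = 6,837/102,419 = 6.68%.
Change = 6.68% − 5.05% = +1.63 pp.

The unemployment rate changed by +1.63 percentage points.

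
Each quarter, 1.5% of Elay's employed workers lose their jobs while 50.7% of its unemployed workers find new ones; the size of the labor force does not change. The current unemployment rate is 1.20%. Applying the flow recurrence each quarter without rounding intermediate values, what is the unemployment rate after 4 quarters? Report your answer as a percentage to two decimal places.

With a fixed labor force, u_{t+1} = u_t + s·(1−u_t) − f·u_t = u_t·(1−s−f) + s.
Here 1−s−f = 0.478 and s = 0.015.
u_1 = 0.012000 × 0.478 + 0.015 = 0.020736.
u_2 = 0.020736 × 0.478 + 0.015 = 0.024912.
u_3 = 0.024912 × 0.478 + 0.015 = 0.026908.
u_4 = 0.026908 × 0.478 + 0.015 = 0.027862.

Unemployment rate after four quarters ≈ 2.79%.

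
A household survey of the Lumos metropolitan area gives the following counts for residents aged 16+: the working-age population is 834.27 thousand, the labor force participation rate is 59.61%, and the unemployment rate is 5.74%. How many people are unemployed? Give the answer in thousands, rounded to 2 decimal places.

About 28.55 thousand are unemployed.

Labor force = 0.5961 × 834.27 = 497.31 thousand.
Unemployed = 0.0574 × 497.31 ≈ 28.55 thousand.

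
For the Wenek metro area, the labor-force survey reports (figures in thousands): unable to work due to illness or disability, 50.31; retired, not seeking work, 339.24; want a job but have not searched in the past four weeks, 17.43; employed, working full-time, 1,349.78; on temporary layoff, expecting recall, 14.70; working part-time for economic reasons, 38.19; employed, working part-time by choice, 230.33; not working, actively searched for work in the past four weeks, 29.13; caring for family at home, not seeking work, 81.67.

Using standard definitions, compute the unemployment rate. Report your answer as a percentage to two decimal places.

Employed = 1,349.78 + 38.19 + 230.33 = 1,618.30 thousand (anyone who worked, including part-time for economic reasons, counts as employed).
Unemployed = 14.70 + 29.13 = 43.83 thousand (jobless and actively searching, or on temporary layoff).
Labor force = 1,618.30 + 43.83 = 1,662.13 thousand.
Unemployment rate = 43.83 / 1,662.13 = 2.64%.

Unemployment rate ≈ 2.64%.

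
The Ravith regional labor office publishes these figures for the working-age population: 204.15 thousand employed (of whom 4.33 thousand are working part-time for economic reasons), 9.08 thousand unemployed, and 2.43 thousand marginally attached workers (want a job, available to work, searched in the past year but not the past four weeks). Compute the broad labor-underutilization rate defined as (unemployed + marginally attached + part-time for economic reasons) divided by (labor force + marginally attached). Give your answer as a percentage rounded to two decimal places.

Labor force = 204.15 + 9.08 = 213.23 thousand.
Numerator = 9.08 + 2.43 + 4.33 = 15.84 thousand.
Denominator = 213.23 + 2.43 = 215.66 thousand.
Broad rate = 15.84 / 215.66 = 7.34%.

Broad underutilization rate ≈ 7.34%.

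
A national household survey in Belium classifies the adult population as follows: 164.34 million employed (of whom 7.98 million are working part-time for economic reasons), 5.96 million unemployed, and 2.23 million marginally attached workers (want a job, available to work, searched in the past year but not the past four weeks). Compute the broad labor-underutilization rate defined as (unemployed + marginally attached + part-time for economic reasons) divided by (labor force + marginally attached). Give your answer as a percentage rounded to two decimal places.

Labor force = 164.34 + 5.96 = 170.30 million.
Numerator = 5.96 + 2.23 + 7.98 = 16.17 million.
Denominator = 170.30 + 2.23 = 172.53 million.
Broad rate = 16.17 / 172.53 = 9.37%.

Broad underutilization rate ≈ 9.37%.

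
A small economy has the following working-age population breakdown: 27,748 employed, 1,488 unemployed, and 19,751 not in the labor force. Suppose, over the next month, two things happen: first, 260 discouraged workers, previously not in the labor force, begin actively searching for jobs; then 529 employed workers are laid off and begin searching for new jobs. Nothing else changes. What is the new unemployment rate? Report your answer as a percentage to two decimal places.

New unemployment rate ≈ 7.72%.

Initially, labor force = 27,748 + 1,488 = 29,236, so u = 1,488/29,236 = 5.09%.
After the first change, unemployed and labor force both rise by 260 → E = 27,748, U = 1,748, labor force = 29,496.
After the second change, employed falls and unemployed rises by 529; labor force unchanged → E = 27,219, U = 2,277, labor force = 29,496.
New unemployment rate = 2,277 / 29,496 = 7.72%.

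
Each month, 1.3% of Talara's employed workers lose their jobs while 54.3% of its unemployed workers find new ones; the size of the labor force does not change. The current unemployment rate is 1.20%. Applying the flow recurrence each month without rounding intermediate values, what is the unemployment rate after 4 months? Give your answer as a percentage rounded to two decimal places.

With a fixed labor force, u_{t+1} = u_t + s·(1−u_t) − f·u_t = u_t·(1−s−f) + s.
Here 1−s−f = 0.444 and s = 0.013.
u_1 = 0.012000 × 0.444 + 0.013 = 0.018328.
u_2 = 0.018328 × 0.444 + 0.013 = 0.021138.
u_3 = 0.021138 × 0.444 + 0.013 = 0.022385.
u_4 = 0.022385 × 0.444 + 0.013 = 0.022939.

Unemployment rate after four months ≈ 2.29%.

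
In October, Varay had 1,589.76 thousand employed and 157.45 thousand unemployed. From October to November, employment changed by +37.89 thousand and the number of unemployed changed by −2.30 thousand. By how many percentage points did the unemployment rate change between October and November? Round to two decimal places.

The unemployment rate changed by −0.31 percentage points.

October: labor force = 1,589.76 + 157.45 = 1,747.21; u = 157.45/1,747.21 = 9.01%.
November: labor force = 1,627.65 + 155.15 = 1,782.80; u = 155.15/1,782.80 = 8.70%.
Change = 8.70% − 9.01% = −0.31 pp.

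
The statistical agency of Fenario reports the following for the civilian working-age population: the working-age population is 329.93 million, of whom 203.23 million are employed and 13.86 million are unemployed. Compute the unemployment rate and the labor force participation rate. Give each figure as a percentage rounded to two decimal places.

Labor force = employed + unemployed = 203.23 + 13.86 = 217.09 million.
Unemployment rate = 13.86 / 217.09 = 6.38%.
Labor force participation rate = 217.09 / 329.93 = 65.80%.

Unemployment rate ≈ 6.38%; labor force participation rate ≈ 65.80%.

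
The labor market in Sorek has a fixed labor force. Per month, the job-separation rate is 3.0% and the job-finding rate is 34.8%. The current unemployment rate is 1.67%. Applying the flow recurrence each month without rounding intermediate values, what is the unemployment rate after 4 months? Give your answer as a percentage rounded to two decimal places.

With a fixed labor force, u_{t+1} = u_t + s·(1−u_t) − f·u_t = u_t·(1−s−f) + s.
Here 1−s−f = 0.622 and s = 0.030.
u_1 = 0.016700 × 0.622 + 0.030 = 0.040387.
u_2 = 0.040387 × 0.622 + 0.030 = 0.055121.
u_3 = 0.055121 × 0.622 + 0.030 = 0.064285.
u_4 = 0.064285 × 0.622 + 0.030 = 0.069985.

Unemployment rate after four months ≈ 7.00%.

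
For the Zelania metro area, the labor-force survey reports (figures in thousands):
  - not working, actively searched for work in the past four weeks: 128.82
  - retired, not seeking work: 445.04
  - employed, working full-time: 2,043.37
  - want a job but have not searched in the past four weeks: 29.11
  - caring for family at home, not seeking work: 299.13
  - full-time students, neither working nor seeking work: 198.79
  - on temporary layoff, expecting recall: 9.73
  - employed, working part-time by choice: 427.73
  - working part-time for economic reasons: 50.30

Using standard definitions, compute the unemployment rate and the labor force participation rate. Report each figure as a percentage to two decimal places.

Employed = 2,043.37 + 427.73 + 50.30 = 2,521.40 thousand (anyone who worked, including part-time for economic reasons, counts as employed).
Unemployed = 128.82 + 9.73 = 138.55 thousand (jobless and actively searching, or on temporary layoff).
Labor force = 2,521.40 + 138.55 = 2,659.95 thousand.
Not in labor force = 445.04 + 29.11 + 299.13 + 198.79 = 972.07 thousand (those not working and not actively searching are outside the labor force — including those who want a job but have given up searching).
Civilian working-age population = 2,659.95 + 972.07 = 3,632.02 thousand.
Unemployment rate = 138.55 / 2,659.95 = 5.21%.
Labor force participation rate = 2,659.95 / 3,632.02 = 73.24%.

Unemployment rate ≈ 5.21%; labor force participation rate ≈ 73.24%.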